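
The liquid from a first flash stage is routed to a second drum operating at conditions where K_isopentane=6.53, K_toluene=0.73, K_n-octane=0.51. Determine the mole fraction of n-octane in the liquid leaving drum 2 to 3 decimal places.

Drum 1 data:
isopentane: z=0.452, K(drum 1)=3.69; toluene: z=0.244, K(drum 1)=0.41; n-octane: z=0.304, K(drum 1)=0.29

Drum 1:
Newton–Raphson from ψ₁ = 0.33:
  ψ₁ = 0.330: g = 0.1835, g' = -1.310 → ψ₁ = 0.470
  ψ₁ = 0.470: g = 0.0138, g' = -1.146 → ψ₁ = 0.482
Converged at ψ₁ = 0.482.
Drum-1 compositions:
  isopentane: x = 0.197, y = 0.726
  toluene: x = 0.341, y = 0.140
  n-octane: x = 0.462, y = 0.134
Drum-2 feed = drum-1 liquid: z₂ = (0.1968, 0.3410, 0.4622).
Drum 2:
Iterate (Newton) starting at ψ₂ = 0.5:
  ψ₂ = 0.500: g = -0.1174, g' = -0.652 → ψ₂ = 0.320
  ψ₂ = 0.320: g = 0.0234, g' = -0.970 → ψ₂ = 0.344
  ψ₂ = 0.344: g = 0.0008, g' = -0.904 → ψ₂ = 0.345
Converged at ψ₂ = 0.345.
  isopentane: x = 0.068, y = 0.442
  toluene: x = 0.376, y = 0.275
  n-octane: x = 0.556, y = 0.284

x_n-octane (drum 2) = 0.556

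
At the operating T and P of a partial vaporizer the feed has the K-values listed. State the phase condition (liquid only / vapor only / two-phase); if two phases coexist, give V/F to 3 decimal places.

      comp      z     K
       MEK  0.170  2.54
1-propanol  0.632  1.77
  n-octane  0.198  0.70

ΣzᵢKᵢ = 1.689; Σzᵢ/Kᵢ = 0.707.
Since Σzᵢ/Kᵢ < 1 the mixture is above its dew point — single vapor phase.

vapor only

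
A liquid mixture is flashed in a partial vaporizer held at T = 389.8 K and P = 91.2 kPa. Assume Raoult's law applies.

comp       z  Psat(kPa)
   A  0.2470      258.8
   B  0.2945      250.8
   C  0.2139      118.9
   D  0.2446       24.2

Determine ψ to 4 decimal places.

Raoult's law: Kᵢ = Pᵢˢᵃᵗ/P = Pᵢˢᵃᵗ/91.2.
  K_A = 258.8/91.2 = 2.837719, K_B = 250.8/91.2 = 2.750000, K_C = 118.9/91.2 = 1.303728, K_D = 24.2/91.2 = 0.265351
Material balance + equilibrium reduce to Σ zᵢ(Kᵢ−1)/(1+ψ(Kᵢ−1)) = 0.
g(0) = ΣzᵢKᵢ − 1 = 0.8546 and g(1) = 1 − Σzᵢ/Kᵢ = -0.2800, so a root lies in (0, 1).
Newton–Raphson from ψ = 0.5:
  ψ = 0.5000: g = 0.28380, g' = -0.8278 → ψ = 0.8428
  ψ = 0.8428: g = -0.03384, g' = -1.1985 → ψ = 0.8146
  ψ = 0.8146: g = -0.00117, g' = -1.1185 → ψ = 0.8136
Converged at ψ = 0.8136.

ψ = 0.8136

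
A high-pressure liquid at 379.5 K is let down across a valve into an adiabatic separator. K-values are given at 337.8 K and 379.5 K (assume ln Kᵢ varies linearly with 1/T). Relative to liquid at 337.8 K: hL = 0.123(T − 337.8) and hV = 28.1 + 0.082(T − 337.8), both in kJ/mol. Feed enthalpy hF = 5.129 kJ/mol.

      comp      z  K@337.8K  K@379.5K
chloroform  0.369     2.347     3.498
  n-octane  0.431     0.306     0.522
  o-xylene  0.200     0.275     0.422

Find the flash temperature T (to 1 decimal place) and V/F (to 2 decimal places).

T = 346.2 K, V/F = 0.15

Adiabatic flash: solve Rachford–Rice at each trial T, then check hF = ψ·hV(T) + (1−ψ)·hL(T).
  T = 337.8 K: K = (2.347, 0.306, 0.275), RR gives ψ = 0.056, H_out = 1.569 kJ/mol
  T = 379.5 K: K = (3.498, 0.522, 0.422), RR gives ψ = 0.469, H_out = 17.517 kJ/mol
  T = 358.6 K: K = (2.897, 0.406, 0.345), RR gives ψ = 0.268, H_out = 9.874 kJ/mol
  T = 348.2 K: K = (2.616, 0.354, 0.309), RR gives ψ = 0.168, H_out = 5.933 kJ/mol
  T = 343.0 K: K = (2.480, 0.329, 0.292), RR gives ψ = 0.114, H_out = 3.824 kJ/mol
  T = 345.6 K: K = (2.547, 0.341, 0.300), RR gives ψ = 0.142, H_out = 4.894 kJ/mol
  T = 346.9 K: K = (2.582, 0.348, 0.305), RR gives ψ = 0.155, H_out = 5.417 kJ/mol
Linear interpolation between T = 345.6 (H_out = 4.894) and T = 346.9 (H_out = 5.417) on hF = 5.129 gives T ≈ 346.2 K, at which ψ = 0.15.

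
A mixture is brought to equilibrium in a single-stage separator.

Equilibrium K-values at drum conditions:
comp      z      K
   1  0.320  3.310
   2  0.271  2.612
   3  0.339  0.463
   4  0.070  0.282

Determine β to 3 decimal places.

Material balance + equilibrium reduce to Σ zᵢ(Kᵢ−1)/(1+β(Kᵢ−1)) = 0.
Feasibility: ΣzᵢKᵢ = 1.944, Σzᵢ/Kᵢ = 1.181 — both > 1, two phases present.
Newton–Raphson from β = 0.6:
  β = 0.600: g = 0.1750, g' = -0.806 → β = 0.817
  β = 0.817: g = -0.0014, g' = -0.858 → β = 0.815
Converged at β = 0.815.

β = 0.815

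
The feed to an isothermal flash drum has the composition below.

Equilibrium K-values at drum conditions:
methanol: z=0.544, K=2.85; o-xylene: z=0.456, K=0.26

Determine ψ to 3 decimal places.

Rachford–Rice: g(ψ) = Σ zᵢ(Kᵢ−1)/(1+ψ(Kᵢ−1)) = 0.
g(0) = ΣzᵢKᵢ − 1 = 0.669 and g(1) = 1 − Σzᵢ/Kᵢ = -0.945, so a root lies in (0, 1).
Binary case is linear: z₁(K₁−1)(1+ψ(K₂−1)) + z₂(K₂−1)(1+ψ(K₁−1)) = 0
⇒ ψ = [z₁(K₁−1)+z₂(K₂−1)] / [−(K₁−1)(K₂−1)] = 0.6690/1.3690 = 0.489

ψ = 0.489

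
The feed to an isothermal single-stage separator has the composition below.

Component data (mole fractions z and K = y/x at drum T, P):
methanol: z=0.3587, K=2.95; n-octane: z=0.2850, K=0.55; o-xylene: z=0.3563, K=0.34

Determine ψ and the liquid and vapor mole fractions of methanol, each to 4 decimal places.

ψ = 0.2998, x_methanol = 0.2264, y_methanol = 0.6678

Rachford–Rice: g(ψ) = Σ zᵢ(Kᵢ−1)/(1+ψ(Kᵢ−1)) = 0.
Feasibility: ΣzᵢKᵢ = 1.3361, Σzᵢ/Kᵢ = 1.6877 — both > 1, two phases present.
Newton–Raphson from ψ = 0.44:
  ψ = 0.4400: g = -0.11485, g' = -0.7931 → ψ = 0.2952
  ψ = 0.2952: g = 0.00398, g' = -0.8656 → ψ = 0.2998
Converged at ψ = 0.2998.
Compositions from xᵢ = zᵢ/(1+ψ(Kᵢ−1)), yᵢ = Kᵢxᵢ:
  methanol: x = 0.2264, y = 0.6678
  n-octane: x = 0.3294, y = 0.1812
  o-xylene: x = 0.4442, y = 0.1510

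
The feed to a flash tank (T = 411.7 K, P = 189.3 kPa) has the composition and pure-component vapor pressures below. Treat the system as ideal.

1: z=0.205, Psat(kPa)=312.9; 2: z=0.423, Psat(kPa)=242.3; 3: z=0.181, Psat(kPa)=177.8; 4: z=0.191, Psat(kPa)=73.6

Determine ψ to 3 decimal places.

Raoult's law: Kᵢ = Pᵢˢᵃᵗ/P = Pᵢˢᵃᵗ/189.3.
  K_1 = 312.9/189.3 = 1.65293, K_2 = 242.3/189.3 = 1.27998, K_3 = 177.8/189.3 = 0.93925, K_4 = 73.6/189.3 = 0.38880
Newton–Raphson from ψ = 0.5:
  ψ = 0.500: g = 0.0253, g' = -0.224 → ψ = 0.613
  ψ = 0.613: g = -0.0015, g' = -0.252 → ψ = 0.607
Converged at ψ = 0.607.

ψ = 0.607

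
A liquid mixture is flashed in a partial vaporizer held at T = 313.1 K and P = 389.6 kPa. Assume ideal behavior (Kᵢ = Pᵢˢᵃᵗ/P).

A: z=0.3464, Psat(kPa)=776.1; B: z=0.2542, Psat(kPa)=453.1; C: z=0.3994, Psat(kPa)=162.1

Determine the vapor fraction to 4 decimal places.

Raoult's law: Kᵢ = Pᵢˢᵃᵗ/P = Pᵢˢᵃᵗ/389.6.
  K_A = 776.1/389.6 = 1.992043, K_B = 453.1/389.6 = 1.162988, K_C = 162.1/389.6 = 0.416068
Rachford–Rice: g(ψ) = Σ zᵢ(Kᵢ−1)/(1+ψ(Kᵢ−1)) = 0.
Check two-phase: ΣzᵢKᵢ = 1.1519 > 1 and Σzᵢ/Kᵢ = 1.3524 > 1, so g(0) = 0.1519 > 0 and g(1) = -0.3524 < 0.
Iterate (Newton) starting at ψ = 0.44:
  ψ = 0.4400: g = -0.03598, g' = -0.4177 → ψ = 0.3539
  ψ = 0.3539: g = -0.00044, g' = -0.4092 → ψ = 0.3528
Converged at ψ = 0.3528.

ψ = 0.3528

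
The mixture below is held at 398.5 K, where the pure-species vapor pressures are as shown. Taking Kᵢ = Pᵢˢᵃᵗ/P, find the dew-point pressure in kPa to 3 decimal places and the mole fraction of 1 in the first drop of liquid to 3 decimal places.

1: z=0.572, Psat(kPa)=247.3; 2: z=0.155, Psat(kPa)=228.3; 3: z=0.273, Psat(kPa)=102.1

Pdew = 176.499 kPa, x_1 = 0.408

At the dew point ψ → 1, so Σzᵢ/Kᵢ = 1 with Kᵢ = Pᵢˢᵃᵗ/P ⇒ 1/P = Σzᵢ/Pᵢˢᵃᵗ.
1/P = 0.572/247.3 + 0.155/228.3 + 0.273/102.1 = 0.005666 ⇒ P = 176.499 kPa
xᵢ = zᵢP/Pᵢˢᵃᵗ ⇒ x_1 = 0.572·176.499/247.3 = 0.408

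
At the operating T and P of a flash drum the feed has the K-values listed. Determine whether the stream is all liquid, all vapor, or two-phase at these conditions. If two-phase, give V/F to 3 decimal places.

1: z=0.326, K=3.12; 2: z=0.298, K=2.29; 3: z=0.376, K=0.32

ΣzᵢKᵢ = 1.820; Σzᵢ/Kᵢ = 1.410.
Both exceed 1, so a two-phase solution exists.
Rachford–Rice: g(ψ) = Σ zᵢ(Kᵢ−1)/(1+ψ(Kᵢ−1)) = 0.
Newton–Raphson from ψ = 0.5:
  ψ = 0.500: g = 0.1818, g' = -0.928 → ψ = 0.696
  ψ = 0.696: g = -0.0036, g' = -1.003 → ψ = 0.692
Converged at ψ = 0.692.

two-phase, V/F = 0.692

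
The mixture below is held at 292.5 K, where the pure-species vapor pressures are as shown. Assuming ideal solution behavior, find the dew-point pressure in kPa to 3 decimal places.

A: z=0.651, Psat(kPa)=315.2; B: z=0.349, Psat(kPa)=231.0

At the dew point ψ → 1, so Σzᵢ/Kᵢ = 1 with Kᵢ = Pᵢˢᵃᵗ/P ⇒ 1/P = Σzᵢ/Pᵢˢᵃᵗ.
1/P = 0.651/315.2 + 0.349/231.0 = 0.003576 ⇒ P = 279.628 kPa

Pdew = 279.628 kPa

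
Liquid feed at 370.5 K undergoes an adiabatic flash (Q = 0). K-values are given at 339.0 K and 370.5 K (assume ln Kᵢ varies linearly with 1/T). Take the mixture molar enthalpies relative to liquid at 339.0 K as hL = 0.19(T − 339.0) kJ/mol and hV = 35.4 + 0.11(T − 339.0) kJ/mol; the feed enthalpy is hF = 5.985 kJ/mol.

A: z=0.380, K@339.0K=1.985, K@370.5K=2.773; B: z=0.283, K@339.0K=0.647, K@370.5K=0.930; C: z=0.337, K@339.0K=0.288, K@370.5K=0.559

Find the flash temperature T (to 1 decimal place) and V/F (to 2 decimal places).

T = 342.9 K, V/F = 0.15

Adiabatic flash: solve Rachford–Rice at each trial T, then check hF = ψ·hV(T) + (1−ψ)·hL(T).
  T = 339.0 K: K = (1.985, 0.647, 0.288), RR gives ψ = 0.061, H_out = 2.169 kJ/mol
  T = 370.5 K: K = (2.773, 0.930, 0.559), RR gives ψ = 0.878, H_out = 34.844 kJ/mol
  T = 354.8 K: K = (2.365, 0.782, 0.408), RR gives ψ = 0.412, H_out = 17.083 kJ/mol
  T = 346.9 K: K = (2.171, 0.713, 0.344), RR gives ψ = 0.236, H_out = 9.702 kJ/mol
  T = 342.9 K: K = (2.076, 0.679, 0.315), RR gives ψ = 0.149, H_out = 5.955 kJ/mol
  T = 344.9 K: K = (2.123, 0.696, 0.329), RR gives ψ = 0.192, H_out = 7.839 kJ/mol
Linear interpolation between T = 342.9 (H_out = 5.955) and T = 344.9 (H_out = 7.839) on hF = 5.985 gives T ≈ 342.9 K, at which ψ = 0.15.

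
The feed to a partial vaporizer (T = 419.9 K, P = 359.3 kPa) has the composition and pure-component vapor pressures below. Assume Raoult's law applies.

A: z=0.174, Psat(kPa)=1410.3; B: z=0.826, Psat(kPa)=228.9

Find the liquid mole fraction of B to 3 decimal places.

x_B = 0.890

Raoult's law: Kᵢ = Pᵢˢᵃᵗ/P = Pᵢˢᵃᵗ/359.3.
  K_A = 1410.3/359.3 = 3.92513, K_B = 228.9/359.3 = 0.63707
Binary case is linear: z₁(K₁−1)(1+ψ(K₂−1)) + z₂(K₂−1)(1+ψ(K₁−1)) = 0
⇒ ψ = [z₁(K₁−1)+z₂(K₂−1)] / [−(K₁−1)(K₂−1)] = 0.2092/1.0616 = 0.197
Compositions from xᵢ = zᵢ/(1+ψ(Kᵢ−1)), yᵢ = Kᵢxᵢ:
  A: x = 0.110, y = 0.433
  B: x = 0.890, y = 0.567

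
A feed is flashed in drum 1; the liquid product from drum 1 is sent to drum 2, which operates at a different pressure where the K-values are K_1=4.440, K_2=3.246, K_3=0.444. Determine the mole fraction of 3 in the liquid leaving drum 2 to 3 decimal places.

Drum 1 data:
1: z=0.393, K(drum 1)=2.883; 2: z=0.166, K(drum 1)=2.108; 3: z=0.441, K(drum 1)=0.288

x_3 (drum 2) = 0.842

Drum 1:
Rachford–Rice: g(ψ₁) = Σ zᵢ(Kᵢ−1)/(1+ψ₁(Kᵢ−1)) = 0.
Feasibility: ΣzᵢKᵢ = 1.610, Σzᵢ/Kᵢ = 1.746 — both > 1, two phases present.
Iterate (Newton) starting at ψ₁ = 0.5:
  ψ₁ = 0.500: g = 0.0120, g' = -0.993 → ψ₁ = 0.512
Converged at ψ₁ = 0.512.
Drum-1 compositions:
  1: x = 0.200, y = 0.577
  2: x = 0.106, y = 0.223
  3: x = 0.694, y = 0.200
Drum-2 feed = drum-1 liquid: z₂ = (0.2001, 0.1059, 0.6940).
Drum 2:
Material balance + equilibrium reduce to Σ zᵢ(Kᵢ−1)/(1+ψ₂(Kᵢ−1)) = 0.
Check two-phase: ΣzᵢKᵢ = 1.540 > 1 and Σzᵢ/Kᵢ = 1.641 > 1, so g(0) = 0.540 > 0 and g(1) = -0.641 < 0.
Newton iteration, ψ₂⁰ = 0.5:
  ψ₂ = 0.500: g = -0.1693, g' = -0.850 → ψ₂ = 0.301
  ψ₂ = 0.301: g = 0.0169, g' = -1.072 → ψ₂ = 0.317
Converged at ψ₂ = 0.317.
  1: x = 0.096, y = 0.425
  2: x = 0.062, y = 0.201
  3: x = 0.842, y = 0.374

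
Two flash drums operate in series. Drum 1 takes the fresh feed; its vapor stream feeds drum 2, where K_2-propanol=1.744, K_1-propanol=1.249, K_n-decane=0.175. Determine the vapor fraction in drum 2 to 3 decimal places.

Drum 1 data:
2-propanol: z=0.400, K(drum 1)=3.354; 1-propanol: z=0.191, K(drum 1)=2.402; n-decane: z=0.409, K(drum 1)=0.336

V/F (drum 2) = 0.464

Drum 1:
Rachford–Rice: g(ψ₁) = Σ zᵢ(Kᵢ−1)/(1+ψ₁(Kᵢ−1)) = 0.
Check two-phase: ΣzᵢKᵢ = 1.938 > 1 and Σzᵢ/Kᵢ = 1.416 > 1, so g(0) = 0.938 > 0 and g(1) = -0.416 < 0.
Iterate (Newton) starting at ψ₁ = 0.39:
  ψ₁ = 0.390: g = 0.2976, g' = -1.088 → ψ₁ = 0.664
  ψ₁ = 0.664: g = 0.0208, g' = -1.015 → ψ₁ = 0.684
Converged at ψ₁ = 0.684.
Drum-1 compositions:
  2-propanol: x = 0.153, y = 0.514
  1-propanol: x = 0.098, y = 0.234
  n-decane: x = 0.749, y = 0.252
Drum-2 feed = drum-1 vapor: z₂ = (0.5140, 0.2342, 0.2517).
Drum 2:
Rachford–Rice: g(ψ₂) = Σ zᵢ(Kᵢ−1)/(1+ψ₂(Kᵢ−1)) = 0.
Check two-phase: ΣzᵢKᵢ = 1.233 > 1 and Σzᵢ/Kᵢ = 1.921 > 1, so g(0) = 0.233 > 0 and g(1) = -0.921 < 0.
Newton iteration, ψ₂⁰ = 0.5:
  ψ₂ = 0.500: g = -0.0229, g' = -0.659 → ψ₂ = 0.465
  ψ₂ = 0.465: g = -0.0007, g' = -0.620 → ψ₂ = 0.464
Converged at ψ₂ = 0.464.
  2-propanol: x = 0.382, y = 0.666
  1-propanol: x = 0.210, y = 0.262
  n-decane: x = 0.408, y = 0.071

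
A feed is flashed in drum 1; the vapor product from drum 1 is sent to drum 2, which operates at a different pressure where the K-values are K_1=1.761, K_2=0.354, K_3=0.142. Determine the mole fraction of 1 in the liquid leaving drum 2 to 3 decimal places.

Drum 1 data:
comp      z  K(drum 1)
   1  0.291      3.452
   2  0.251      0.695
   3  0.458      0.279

x_1 (drum 2) = 0.496

Drum 1:
Material balance + equilibrium reduce to Σ zᵢ(Kᵢ−1)/(1+ψ₁(Kᵢ−1)) = 0.
Check two-phase: ΣzᵢKᵢ = 1.307 > 1 and Σzᵢ/Kᵢ = 2.087 > 1, so g(0) = 0.307 > 0 and g(1) = -1.087 < 0.
Newton iteration, ψ₁⁰ = 0.34:
  ψ₁ = 0.340: g = -0.1337, g' = -0.967 → ψ₁ = 0.202
  ψ₁ = 0.202: g = 0.0094, g' = -1.136 → ψ₁ = 0.210
Converged at ψ₁ = 0.210.
Drum-1 compositions:
  1: x = 0.192, y = 0.663
  2: x = 0.268, y = 0.186
  3: x = 0.540, y = 0.151
Drum-2 feed = drum-1 vapor: z₂ = (0.6630, 0.1864, 0.1506).
Drum 2:
Material balance + equilibrium reduce to Σ zᵢ(Kᵢ−1)/(1+ψ₂(Kᵢ−1)) = 0.
Check two-phase: ΣzᵢKᵢ = 1.255 > 1 and Σzᵢ/Kᵢ = 1.964 > 1, so g(0) = 0.255 > 0 and g(1) = -0.964 < 0.
Iterate (Newton) starting at ψ₂ = 0.35:
  ψ₂ = 0.350: g = 0.0582, g' = -0.596 → ψ₂ = 0.448
  ψ₂ = 0.448: g = -0.0028, g' = -0.660 → ψ₂ = 0.443
Converged at ψ₂ = 0.443.
  1: x = 0.496, y = 0.873
  2: x = 0.261, y = 0.092
  3: x = 0.243, y = 0.035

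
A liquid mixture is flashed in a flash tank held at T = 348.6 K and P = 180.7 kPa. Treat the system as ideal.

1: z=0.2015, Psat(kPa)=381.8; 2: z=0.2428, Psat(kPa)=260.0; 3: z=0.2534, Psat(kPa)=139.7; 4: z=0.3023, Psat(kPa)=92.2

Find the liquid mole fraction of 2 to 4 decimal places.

Raoult's law: Kᵢ = Pᵢˢᵃᵗ/P = Pᵢˢᵃᵗ/180.7.
  K_1 = 381.8/180.7 = 2.112894, K_2 = 260.0/180.7 = 1.438849, K_3 = 139.7/180.7 = 0.773105, K_4 = 92.2/180.7 = 0.510238
Iterate (Newton) starting at V/F = 0.5:
  V/F = 0.5000: g = -0.02946, g' = -0.2782 → V/F = 0.3941
  V/F = 0.3941: g = 0.00011, g' = -0.2817 → V/F = 0.3945
Converged at V/F = 0.3945.
Compositions from xᵢ = zᵢ/(1+V/F(Kᵢ−1)), yᵢ = Kᵢxᵢ:
  1: x = 0.1400, y = 0.2959
  2: x = 0.2070, y = 0.2978
  3: x = 0.2783, y = 0.2152
  4: x = 0.3747, y = 0.1912

x_2 = 0.2070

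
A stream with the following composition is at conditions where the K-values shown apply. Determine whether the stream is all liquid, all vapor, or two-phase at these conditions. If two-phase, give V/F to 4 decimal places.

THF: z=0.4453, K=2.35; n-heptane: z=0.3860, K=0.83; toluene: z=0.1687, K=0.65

all vapor

ΣzᵢKᵢ = 1.4765; Σzᵢ/Kᵢ = 0.9141.
Since Σzᵢ/Kᵢ < 1 the mixture is above its dew point — single vapor phase.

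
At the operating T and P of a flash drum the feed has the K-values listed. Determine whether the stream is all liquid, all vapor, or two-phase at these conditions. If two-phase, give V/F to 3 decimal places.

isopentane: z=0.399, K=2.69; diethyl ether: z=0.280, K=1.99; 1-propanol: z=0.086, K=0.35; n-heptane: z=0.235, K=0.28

ΣzᵢKᵢ = 1.726; Σzᵢ/Kᵢ = 1.374.
Both exceed 1, so a two-phase solution exists.
Material balance + equilibrium reduce to Σ zᵢ(Kᵢ−1)/(1+ψ(Kᵢ−1)) = 0.
Newton iteration, ψ⁰ = 0.5:
  ψ = 0.500: g = 0.2037, g' = -0.835 → ψ = 0.744
  ψ = 0.744: g = -0.0144, g' = -1.016 → ψ = 0.730
Converged at ψ = 0.730.

two-phase, V/F = 0.730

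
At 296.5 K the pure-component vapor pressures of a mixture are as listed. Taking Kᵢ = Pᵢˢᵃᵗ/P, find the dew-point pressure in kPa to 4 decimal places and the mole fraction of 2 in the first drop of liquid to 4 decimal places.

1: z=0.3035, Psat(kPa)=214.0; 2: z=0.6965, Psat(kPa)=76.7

At the dew point ψ → 1, so Σzᵢ/Kᵢ = 1 with Kᵢ = Pᵢˢᵃᵗ/P ⇒ 1/P = Σzᵢ/Pᵢˢᵃᵗ.
1/P = 0.3035/214.0 + 0.6965/76.7 = 0.0104991 ⇒ P = 95.2466 kPa
xᵢ = zᵢP/Pᵢˢᵃᵗ ⇒ x_2 = 0.6965·95.2466/76.7 = 0.8649

Pdew = 95.2466 kPa, x_2 = 0.8649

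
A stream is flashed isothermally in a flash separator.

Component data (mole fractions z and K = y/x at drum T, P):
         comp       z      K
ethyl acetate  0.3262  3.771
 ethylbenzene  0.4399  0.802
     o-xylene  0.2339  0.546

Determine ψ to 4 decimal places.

Rachford–Rice: g(ψ) = Σ zᵢ(Kᵢ−1)/(1+ψ(Kᵢ−1)) = 0.
Feasibility: ΣzᵢKᵢ = 1.7106, Σzᵢ/Kᵢ = 1.0634 — both > 1, two phases present.
Newton–Raphson from ψ = 0.5:
  ψ = 0.5000: g = 0.14487, g' = -0.5421 → ψ = 0.7672
  ψ = 0.7672: g = 0.02350, g' = -0.3938 → ψ = 0.8269
  ψ = 0.8269: g = 0.00045, g' = -0.3795 → ψ = 0.8281
Converged at ψ = 0.8281.

ψ = 0.8281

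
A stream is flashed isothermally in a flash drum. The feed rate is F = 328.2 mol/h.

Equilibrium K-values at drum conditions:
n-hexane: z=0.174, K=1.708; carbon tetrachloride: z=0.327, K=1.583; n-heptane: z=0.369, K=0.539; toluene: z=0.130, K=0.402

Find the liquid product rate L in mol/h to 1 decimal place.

Rachford–Rice: g(β) = Σ zᵢ(Kᵢ−1)/(1+β(Kᵢ−1)) = 0.
g(0) = ΣzᵢKᵢ − 1 = 0.066 and g(1) = 1 − Σzᵢ/Kᵢ = -0.316, so a root lies in (0, 1).
Newton–Raphson from β = 0.65:
  β = 0.650: g = -0.1474, g' = -0.384 → β = 0.266
  β = 0.266: g = -0.0175, g' = -0.313 → β = 0.210
Converged at β = 0.210.
Then V = β·F = 0.2095·328.2 = 68.8 mol/h and L = F − V = 259.4 mol/h.

L = 259.4 mol/h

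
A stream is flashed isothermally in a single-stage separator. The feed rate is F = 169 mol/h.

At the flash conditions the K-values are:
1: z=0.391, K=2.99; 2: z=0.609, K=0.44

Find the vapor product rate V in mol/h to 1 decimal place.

V = 66.3 mol/h

Rachford–Rice: g(ψ) = Σ zᵢ(Kᵢ−1)/(1+ψ(Kᵢ−1)) = 0.
Feasibility: ΣzᵢKᵢ = 1.437, Σzᵢ/Kᵢ = 1.515 — both > 1, two phases present.
Binary case is linear: z₁(K₁−1)(1+ψ(K₂−1)) + z₂(K₂−1)(1+ψ(K₁−1)) = 0
⇒ ψ = [z₁(K₁−1)+z₂(K₂−1)] / [−(K₁−1)(K₂−1)] = 0.4371/1.1144 = 0.392
Then V = ψ·F = 0.3922·169 = 66.3 mol/h and L = F − V = 102.7 mol/h.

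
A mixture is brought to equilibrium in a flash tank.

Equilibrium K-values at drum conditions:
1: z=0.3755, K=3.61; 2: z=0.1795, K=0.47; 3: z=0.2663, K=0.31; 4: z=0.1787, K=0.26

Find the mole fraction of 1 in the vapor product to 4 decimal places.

y_1 = 0.7297

Let ψ = V/F and solve Σ zᵢ(Kᵢ−1)/(1+ψ(Kᵢ−1)) = 0.
Feasibility: ΣzᵢKᵢ = 1.5689, Σzᵢ/Kᵢ = 2.0323 — both > 1, two phases present.
Newton–Raphson from ψ = 0.56:
  ψ = 0.5600: g = -0.26242, g' = -1.1462 → ψ = 0.3310
  ψ = 0.3310: g = -0.00290, g' = -1.1950 → ψ = 0.3286
Converged at ψ = 0.3286.
Compositions from xᵢ = zᵢ/(1+ψ(Kᵢ−1)), yᵢ = Kᵢxᵢ:
  1: x = 0.2021, y = 0.7297
  2: x = 0.2174, y = 0.1022
  3: x = 0.3444, y = 0.1068
  4: x = 0.2361, y = 0.0614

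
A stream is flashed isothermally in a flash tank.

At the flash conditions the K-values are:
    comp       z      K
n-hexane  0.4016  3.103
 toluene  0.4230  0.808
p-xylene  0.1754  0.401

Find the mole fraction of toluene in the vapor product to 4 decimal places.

Let β = V/F and solve Σ zᵢ(Kᵢ−1)/(1+β(Kᵢ−1)) = 0.
Check two-phase: ΣzᵢKᵢ = 1.6583 > 1 and Σzᵢ/Kᵢ = 1.0903 > 1, so g(0) = 0.6583 > 0 and g(1) = -0.0903 < 0.
Newton–Raphson from β = 0.32:
  β = 0.3200: g = 0.28832, g' = -0.7486 → β = 0.7051
  β = 0.7051: g = 0.06433, g' = -0.4976 → β = 0.8344
  β = 0.8344: g = -0.00018, g' = -0.5077 → β = 0.8341
Converged at β = 0.8341.
Compositions from xᵢ = zᵢ/(1+β(Kᵢ−1)), yᵢ = Kᵢxᵢ:
  n-hexane: x = 0.1458, y = 0.4525
  toluene: x = 0.5037, y = 0.4070
  p-xylene: x = 0.3505, y = 0.1406

y_toluene = 0.4070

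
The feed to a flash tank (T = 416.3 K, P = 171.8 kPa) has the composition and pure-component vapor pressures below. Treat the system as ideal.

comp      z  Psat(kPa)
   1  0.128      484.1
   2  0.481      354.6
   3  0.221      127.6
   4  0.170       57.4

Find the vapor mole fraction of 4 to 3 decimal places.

Raoult's law: Kᵢ = Pᵢˢᵃᵗ/P = Pᵢˢᵃᵗ/171.8.
  K_1 = 484.1/171.8 = 2.81781, K_2 = 354.6/171.8 = 2.06403, K_3 = 127.6/171.8 = 0.74272, K_4 = 57.4/171.8 = 0.33411
Material balance + equilibrium reduce to Σ zᵢ(Kᵢ−1)/(1+β(Kᵢ−1)) = 0.
g(0) = ΣzᵢKᵢ − 1 = 0.574 and g(1) = 1 − Σzᵢ/Kᵢ = -0.085, so a root lies in (0, 1).
Newton–Raphson from β = 0.5:
  β = 0.500: g = 0.2210, g' = -0.537 → β = 0.912
  β = 0.912: g = -0.0151, g' = -0.714 → β = 0.891
  β = 0.891: g = -0.0003, g' = -0.685 → β = 0.890
Converged at β = 0.890.
Compositions from xᵢ = zᵢ/(1+β(Kᵢ−1)), yᵢ = Kᵢxᵢ:
  1: x = 0.049, y = 0.138
  2: x = 0.247, y = 0.510
  3: x = 0.287, y = 0.213
  4: x = 0.417, y = 0.139

y_4 = 0.139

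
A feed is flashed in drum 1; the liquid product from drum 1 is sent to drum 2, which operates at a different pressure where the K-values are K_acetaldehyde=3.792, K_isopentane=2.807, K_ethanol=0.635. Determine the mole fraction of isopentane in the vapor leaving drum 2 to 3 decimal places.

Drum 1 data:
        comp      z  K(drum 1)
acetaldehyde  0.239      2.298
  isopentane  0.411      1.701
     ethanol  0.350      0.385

Drum 1:
Rachford–Rice: g(ψ₁) = Σ zᵢ(Kᵢ−1)/(1+ψ₁(Kᵢ−1)) = 0.
g(0) = ΣzᵢKᵢ − 1 = 0.383 and g(1) = 1 − Σzᵢ/Kᵢ = -0.255, so a root lies in (0, 1).
Iterate (Newton) starting at ψ₁ = 0.43:
  ψ₁ = 0.430: g = 0.1278, g' = -0.530 → ψ₁ = 0.671
  ψ₁ = 0.671: g = -0.0049, g' = -0.592 → ψ₁ = 0.663
Converged at ψ₁ = 0.663.
Drum-1 compositions:
  acetaldehyde: x = 0.128, y = 0.295
  isopentane: x = 0.281, y = 0.477
  ethanol: x = 0.591, y = 0.228
Drum-2 feed = drum-1 liquid: z₂ = (0.1285, 0.2806, 0.5909).
Drum 2:
Rachford–Rice: g(ψ₂) = Σ zᵢ(Kᵢ−1)/(1+ψ₂(Kᵢ−1)) = 0.
Check two-phase: ΣzᵢKᵢ = 1.650 > 1 and Σzᵢ/Kᵢ = 1.064 > 1, so g(0) = 0.650 > 0 and g(1) = -0.064 < 0.
Iterate (Newton) starting at ψ₂ = 0.5:
  ψ₂ = 0.500: g = 0.1522, g' = -0.545 → ψ₂ = 0.779
  ψ₂ = 0.779: g = 0.0221, g' = -0.411 → ψ₂ = 0.833
  ψ₂ = 0.833: g = 0.0003, g' = -0.399 → ψ₂ = 0.834
Converged at ψ₂ = 0.834.
  acetaldehyde: x = 0.039, y = 0.146
  isopentane: x = 0.112, y = 0.314
  ethanol: x = 0.849, y = 0.539

y_isopentane (drum 2) = 0.314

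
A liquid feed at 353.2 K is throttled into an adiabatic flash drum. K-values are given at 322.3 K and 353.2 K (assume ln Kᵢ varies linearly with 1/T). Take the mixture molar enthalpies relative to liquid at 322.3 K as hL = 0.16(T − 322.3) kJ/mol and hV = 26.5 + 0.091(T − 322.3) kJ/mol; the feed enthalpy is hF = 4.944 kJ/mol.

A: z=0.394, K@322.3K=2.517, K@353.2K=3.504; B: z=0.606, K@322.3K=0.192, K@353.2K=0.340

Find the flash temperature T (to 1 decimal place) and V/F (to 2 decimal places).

Adiabatic flash: solve Rachford–Rice at each trial T, then check hF = ψ·hV(T) + (1−ψ)·hL(T).
  T = 322.3 K: K = (2.517, 0.192), RR gives ψ = 0.088, H_out = 2.336 kJ/mol
  T = 353.2 K: K = (3.504, 0.340), RR gives ψ = 0.355, H_out = 13.594 kJ/mol
  T = 337.8 K: K = (2.994, 0.259), RR gives ψ = 0.228, H_out = 8.275 kJ/mol
  T = 330.1 K: K = (2.752, 0.224), RR gives ψ = 0.162, H_out = 5.452 kJ/mol
  T = 326.2 K: K = (2.633, 0.208), RR gives ψ = 0.126, H_out = 3.935 kJ/mol
  T = 328.1 K: K = (2.691, 0.216), RR gives ψ = 0.144, H_out = 4.683 kJ/mol
Linear interpolation between T = 328.1 (H_out = 4.683) and T = 330.1 (H_out = 5.452) on hF = 4.944 gives T ≈ 328.8 K, at which ψ = 0.15.

T = 328.8 K, V/F = 0.15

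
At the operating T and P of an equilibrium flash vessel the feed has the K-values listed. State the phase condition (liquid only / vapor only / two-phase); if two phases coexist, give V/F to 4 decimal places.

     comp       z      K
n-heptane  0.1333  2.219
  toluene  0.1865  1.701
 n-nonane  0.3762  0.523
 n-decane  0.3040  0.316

liquid only

ΣzᵢKᵢ = 0.9058; Σzᵢ/Kᵢ = 1.8511.
Since ΣzᵢKᵢ < 1 the mixture is below its bubble point — single liquid phase.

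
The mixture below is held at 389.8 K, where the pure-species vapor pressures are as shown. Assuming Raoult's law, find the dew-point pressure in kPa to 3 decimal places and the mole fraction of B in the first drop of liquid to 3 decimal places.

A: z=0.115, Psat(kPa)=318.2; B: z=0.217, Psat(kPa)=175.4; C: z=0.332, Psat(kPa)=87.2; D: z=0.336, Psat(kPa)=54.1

Pdew = 86.083 kPa, x_B = 0.106

At the dew point ψ → 1, so Σzᵢ/Kᵢ = 1 with Kᵢ = Pᵢˢᵃᵗ/P ⇒ 1/P = Σzᵢ/Pᵢˢᵃᵗ.
1/P = 0.115/318.2 + 0.217/175.4 + 0.332/87.2 + 0.336/54.1 = 0.011617 ⇒ P = 86.083 kPa
xᵢ = zᵢP/Pᵢˢᵃᵗ ⇒ x_B = 0.217·86.083/175.4 = 0.106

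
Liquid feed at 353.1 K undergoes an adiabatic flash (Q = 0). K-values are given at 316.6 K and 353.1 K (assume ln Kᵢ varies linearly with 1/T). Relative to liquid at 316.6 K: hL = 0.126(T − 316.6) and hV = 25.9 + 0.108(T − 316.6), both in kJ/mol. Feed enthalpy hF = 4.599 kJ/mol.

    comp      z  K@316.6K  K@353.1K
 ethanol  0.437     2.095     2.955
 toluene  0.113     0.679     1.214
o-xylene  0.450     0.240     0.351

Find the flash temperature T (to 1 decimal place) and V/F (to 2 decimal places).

Adiabatic flash: solve Rachford–Rice at each trial T, then check hF = ψ·hV(T) + (1−ψ)·hL(T).
  T = 316.6 K: K = (2.095, 0.679, 0.240), RR gives ψ = 0.132, H_out = 3.421 kJ/mol
  T = 353.1 K: K = (2.955, 1.214, 0.351), RR gives ψ = 0.525, H_out = 17.862 kJ/mol
  T = 334.9 K: K = (2.513, 0.923, 0.293), RR gives ψ = 0.351, H_out = 11.282 kJ/mol
  T = 325.8 K: K = (2.301, 0.796, 0.266), RR gives ψ = 0.251, H_out = 7.607 kJ/mol
  T = 321.2 K: K = (2.197, 0.736, 0.253), RR gives ψ = 0.194, H_out = 5.588 kJ/mol
  T = 318.9 K: K = (2.146, 0.707, 0.246), RR gives ψ = 0.164, H_out = 4.526 kJ/mol
Linear interpolation between T = 318.9 (H_out = 4.526) and T = 321.2 (H_out = 5.588) on hF = 4.599 gives T ≈ 319.1 K, at which ψ = 0.17.

T = 319.1 K, V/F = 0.17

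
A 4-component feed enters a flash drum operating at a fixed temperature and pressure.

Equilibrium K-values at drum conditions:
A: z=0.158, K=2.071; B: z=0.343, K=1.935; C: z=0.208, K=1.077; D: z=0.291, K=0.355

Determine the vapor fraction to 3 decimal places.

ψ = 0.634

Newton–Raphson from ψ = 0.5:
  ψ = 0.500: g = 0.0671, g' = -0.481 → ψ = 0.640
  ψ = 0.640: g = -0.0031, g' = -0.533 → ψ = 0.634
Converged at ψ = 0.634.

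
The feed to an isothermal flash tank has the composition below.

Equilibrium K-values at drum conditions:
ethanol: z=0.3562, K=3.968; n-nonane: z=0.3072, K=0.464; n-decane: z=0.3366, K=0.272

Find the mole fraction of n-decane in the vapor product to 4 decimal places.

y_n-decane = 0.1216

Rachford–Rice: g(ψ) = Σ zᵢ(Kᵢ−1)/(1+ψ(Kᵢ−1)) = 0.
g(0) = ΣzᵢKᵢ − 1 = 0.6475 and g(1) = 1 − Σzᵢ/Kᵢ = -0.9893, so a root lies in (0, 1).
Newton iteration, ψ⁰ = 0.5:
  ψ = 0.5000: g = -0.18463, g' = -1.1143 → ψ = 0.3343
  ψ = 0.3343: g = 0.00620, g' = -1.2332 → ψ = 0.3393
Converged at ψ = 0.3393.
Compositions from xᵢ = zᵢ/(1+ψ(Kᵢ−1)), yᵢ = Kᵢxᵢ:
  ethanol: x = 0.1775, y = 0.7042
  n-nonane: x = 0.3755, y = 0.1742
  n-decane: x = 0.4470, y = 0.1216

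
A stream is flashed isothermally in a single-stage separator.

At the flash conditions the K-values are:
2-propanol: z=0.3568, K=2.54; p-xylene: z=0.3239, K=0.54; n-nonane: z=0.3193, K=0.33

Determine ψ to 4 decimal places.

Iterate (Newton) starting at ψ = 0.42:
  ψ = 0.4200: g = -0.14872, g' = -0.6949 → ψ = 0.2060
  ψ = 0.2060: g = 0.00438, g' = -0.7642 → ψ = 0.2117
Converged at ψ = 0.2117.

ψ = 0.2117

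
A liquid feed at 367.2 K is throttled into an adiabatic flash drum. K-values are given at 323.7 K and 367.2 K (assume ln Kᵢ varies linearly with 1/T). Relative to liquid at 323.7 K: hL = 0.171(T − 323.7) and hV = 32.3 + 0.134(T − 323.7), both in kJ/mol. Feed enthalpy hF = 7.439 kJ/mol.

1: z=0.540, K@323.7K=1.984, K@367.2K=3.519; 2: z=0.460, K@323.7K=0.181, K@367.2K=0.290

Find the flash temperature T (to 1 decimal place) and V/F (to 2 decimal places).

Adiabatic flash: solve Rachford–Rice at each trial T, then check hF = ψ·hV(T) + (1−ψ)·hL(T).
  T = 323.7 K: K = (1.984, 0.181), RR gives ψ = 0.192, H_out = 6.197 kJ/mol
  T = 367.2 K: K = (3.519, 0.290), RR gives ψ = 0.578, H_out = 25.176 kJ/mol
  T = 345.4 K: K = (2.689, 0.232), RR gives ψ = 0.431, H_out = 17.289 kJ/mol
  T = 334.5 K: K = (2.319, 0.206), RR gives ψ = 0.331, H_out = 12.415 kJ/mol
  T = 329.1 K: K = (2.148, 0.193), RR gives ψ = 0.269, H_out = 9.545 kJ/mol
  T = 326.4 K: K = (2.065, 0.187), RR gives ψ = 0.232, H_out = 7.943 kJ/mol
  T = 325.0 K: K = (2.023, 0.184), RR gives ψ = 0.212, H_out = 7.057 kJ/mol
Linear interpolation between T = 325.0 (H_out = 7.057) and T = 326.4 (H_out = 7.943) on hF = 7.439 gives T ≈ 325.6 K, at which ψ = 0.22.

T = 325.6 K, V/F = 0.22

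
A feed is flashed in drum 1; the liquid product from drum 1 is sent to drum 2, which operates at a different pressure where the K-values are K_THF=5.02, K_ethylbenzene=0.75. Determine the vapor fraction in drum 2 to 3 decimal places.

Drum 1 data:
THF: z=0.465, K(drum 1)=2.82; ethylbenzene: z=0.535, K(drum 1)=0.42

Drum 1:
Material balance + equilibrium reduce to Σ zᵢ(Kᵢ−1)/(1+ψ₁(Kᵢ−1)) = 0.
Feasibility: ΣzᵢKᵢ = 1.536, Σzᵢ/Kᵢ = 1.439 — both > 1, two phases present.
Binary case is linear: z₁(K₁−1)(1+ψ₁(K₂−1)) + z₂(K₂−1)(1+ψ₁(K₁−1)) = 0
⇒ ψ₁ = [z₁(K₁−1)+z₂(K₂−1)] / [−(K₁−1)(K₂−1)] = 0.5360/1.0556 = 0.508
Drum-1 compositions:
  THF: x = 0.242, y = 0.682
  ethylbenzene: x = 0.758, y = 0.318
Drum-2 feed = drum-1 liquid: z₂ = (0.2417, 0.7583).
Drum 2:
Rachford–Rice: g(ψ₂) = Σ zᵢ(Kᵢ−1)/(1+ψ₂(Kᵢ−1)) = 0.
Check two-phase: ΣzᵢKᵢ = 1.782 > 1 and Σzᵢ/Kᵢ = 1.059 > 1, so g(0) = 0.782 > 0 and g(1) = -0.059 < 0.
Binary case is linear: z₁(K₁−1)(1+ψ₂(K₂−1)) + z₂(K₂−1)(1+ψ₂(K₁−1)) = 0
⇒ ψ₂ = [z₁(K₁−1)+z₂(K₂−1)] / [−(K₁−1)(K₂−1)] = 0.7819/1.0050 = 0.778
  THF: x = 0.059, y = 0.294
  ethylbenzene: x = 0.941, y = 0.706

V/F (drum 2) = 0.778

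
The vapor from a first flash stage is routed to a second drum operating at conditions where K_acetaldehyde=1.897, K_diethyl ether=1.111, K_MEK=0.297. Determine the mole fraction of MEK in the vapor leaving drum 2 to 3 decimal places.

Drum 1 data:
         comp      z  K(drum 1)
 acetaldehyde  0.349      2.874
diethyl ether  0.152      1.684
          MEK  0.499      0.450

y_MEK (drum 2) = 0.141

Drum 1:
Newton iteration, ψ₁⁰ = 0.5:
  ψ₁ = 0.500: g = 0.0366, g' = -0.653 → ψ₁ = 0.556
Converged at ψ₁ = 0.556.
Drum-1 compositions:
  acetaldehyde: x = 0.171, y = 0.491
  diethyl ether: x = 0.110, y = 0.185
  MEK: x = 0.719, y = 0.324
Drum-2 feed = drum-1 vapor: z₂ = (0.4910, 0.1854, 0.3236).
Drum 2:
Rachford–Rice: g(ψ₂) = Σ zᵢ(Kᵢ−1)/(1+ψ₂(Kᵢ−1)) = 0.
Feasibility: ΣzᵢKᵢ = 1.234, Σzᵢ/Kᵢ = 1.515 — both > 1, two phases present.
Newton iteration, ψ₂⁰ = 0.5:
  ψ₂ = 0.500: g = -0.0272, g' = -0.571 → ψ₂ = 0.452
  ψ₂ = 0.452: g = -0.0006, g' = -0.546 → ψ₂ = 0.451
Converged at ψ₂ = 0.451.
  acetaldehyde: x = 0.350, y = 0.663
  diethyl ether: x = 0.177, y = 0.196
  MEK: x = 0.474, y = 0.141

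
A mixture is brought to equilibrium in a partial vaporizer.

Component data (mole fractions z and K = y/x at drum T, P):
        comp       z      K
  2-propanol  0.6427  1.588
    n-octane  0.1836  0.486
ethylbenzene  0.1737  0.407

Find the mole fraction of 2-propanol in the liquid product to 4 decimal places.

x_2-propanol = 0.4850

Material balance + equilibrium reduce to Σ zᵢ(Kᵢ−1)/(1+ψ(Kᵢ−1)) = 0.
Feasibility: ΣzᵢKᵢ = 1.1805, Σzᵢ/Kᵢ = 1.2093 — both > 1, two phases present.
Iterate (Newton) starting at ψ = 0.39:
  ψ = 0.3900: g = 0.05539, g' = -0.3263 → ψ = 0.5598
  ψ = 0.5598: g = -0.00235, g' = -0.3582 → ψ = 0.5532
Converged at ψ = 0.5532.
Compositions from xᵢ = zᵢ/(1+ψ(Kᵢ−1)), yᵢ = Kᵢxᵢ:
  2-propanol: x = 0.4850, y = 0.7701
  n-octane: x = 0.2565, y = 0.1247
  ethylbenzene: x = 0.2585, y = 0.1052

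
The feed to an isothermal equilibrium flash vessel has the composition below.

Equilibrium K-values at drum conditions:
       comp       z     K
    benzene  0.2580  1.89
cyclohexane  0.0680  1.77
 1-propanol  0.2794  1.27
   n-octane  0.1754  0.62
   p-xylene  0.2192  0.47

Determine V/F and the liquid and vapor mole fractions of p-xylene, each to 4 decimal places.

V/F = 0.5787, x_p-xylene = 0.3162, y_p-xylene = 0.1486

Rachford–Rice: g(V/F) = Σ zᵢ(Kᵢ−1)/(1+V/F(Kᵢ−1)) = 0.
Feasibility: ΣzᵢKᵢ = 1.1746, Σzᵢ/Kᵢ = 1.1442 — both > 1, two phases present.
Iterate (Newton) starting at V/F = 0.5:
  V/F = 0.5000: g = 0.02283, g' = -0.2873 → V/F = 0.5795
  V/F = 0.5795: g = -0.00021, g' = -0.2934 → V/F = 0.5787
Converged at V/F = 0.5787.
Compositions from xᵢ = zᵢ/(1+V/F(Kᵢ−1)), yᵢ = Kᵢxᵢ:
  benzene: x = 0.1703, y = 0.3218
  cyclohexane: x = 0.0470, y = 0.0833
  1-propanol: x = 0.2416, y = 0.3069
  n-octane: x = 0.2248, y = 0.1394
  p-xylene: x = 0.3162, y = 0.1486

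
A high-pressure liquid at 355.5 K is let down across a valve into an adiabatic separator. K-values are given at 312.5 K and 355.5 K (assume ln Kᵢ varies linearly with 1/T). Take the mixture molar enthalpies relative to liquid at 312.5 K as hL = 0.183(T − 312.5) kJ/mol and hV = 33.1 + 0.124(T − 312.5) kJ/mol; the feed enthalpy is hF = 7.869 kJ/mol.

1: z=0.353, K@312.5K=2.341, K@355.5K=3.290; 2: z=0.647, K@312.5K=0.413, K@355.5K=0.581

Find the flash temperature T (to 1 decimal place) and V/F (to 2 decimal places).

T = 319.9 K, V/F = 0.20

Adiabatic flash: solve Rachford–Rice at each trial T, then check hF = ψ·hV(T) + (1−ψ)·hL(T).
  T = 312.5 K: K = (2.341, 0.413), RR gives ψ = 0.119, H_out = 3.935 kJ/mol
  T = 355.5 K: K = (3.290, 0.581), RR gives ψ = 0.560, H_out = 24.983 kJ/mol
  T = 334.0 K: K = (2.806, 0.495), RR gives ψ = 0.341, H_out = 14.792 kJ/mol
  T = 323.2 K: K = (2.570, 0.453), RR gives ψ = 0.234, H_out = 9.544 kJ/mol
  T = 317.9 K: K = (2.456, 0.433), RR gives ψ = 0.178, H_out = 6.836 kJ/mol
  T = 320.5 K: K = (2.511, 0.443), RR gives ψ = 0.206, H_out = 8.179 kJ/mol
  T = 319.2 K: K = (2.483, 0.438), RR gives ψ = 0.192, H_out = 7.511 kJ/mol
Linear interpolation between T = 319.2 (H_out = 7.511) and T = 320.5 (H_out = 8.179) on hF = 7.869 gives T ≈ 319.9 K, at which ψ = 0.20.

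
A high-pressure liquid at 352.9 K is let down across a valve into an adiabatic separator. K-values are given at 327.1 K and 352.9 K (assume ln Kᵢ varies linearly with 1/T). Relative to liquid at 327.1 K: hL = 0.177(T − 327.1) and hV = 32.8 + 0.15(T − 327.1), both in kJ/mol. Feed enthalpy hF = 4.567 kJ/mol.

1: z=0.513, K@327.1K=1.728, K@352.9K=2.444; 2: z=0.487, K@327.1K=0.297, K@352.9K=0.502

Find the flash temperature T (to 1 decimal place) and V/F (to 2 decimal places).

T = 329.4 K, V/F = 0.13

Adiabatic flash: solve Rachford–Rice at each trial T, then check hF = ψ·hV(T) + (1−ψ)·hL(T).
  T = 327.1 K: K = (1.728, 0.297), RR gives ψ = 0.061, H_out = 1.993 kJ/mol
  T = 352.9 K: K = (2.444, 0.502), RR gives ψ = 0.693, H_out = 26.810 kJ/mol
  T = 340.0 K: K = (2.069, 0.390), RR gives ψ = 0.385, H_out = 14.785 kJ/mol
  T = 333.6 K: K = (1.895, 0.342), RR gives ψ = 0.235, H_out = 8.823 kJ/mol
  T = 330.4 K: K = (1.812, 0.319), RR gives ψ = 0.153, H_out = 5.605 kJ/mol
  T = 328.8 K: K = (1.771, 0.308), RR gives ψ = 0.110, H_out = 3.899 kJ/mol
Linear interpolation between T = 328.8 (H_out = 3.899) and T = 330.4 (H_out = 5.605) on hF = 4.567 gives T ≈ 329.4 K, at which ψ = 0.13.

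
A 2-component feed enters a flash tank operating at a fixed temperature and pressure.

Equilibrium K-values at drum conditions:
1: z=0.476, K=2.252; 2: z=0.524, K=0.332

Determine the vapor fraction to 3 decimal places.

ψ = 0.294

Material balance + equilibrium reduce to Σ zᵢ(Kᵢ−1)/(1+ψ(Kᵢ−1)) = 0.
g(0) = ΣzᵢKᵢ − 1 = 0.246 and g(1) = 1 − Σzᵢ/Kᵢ = -0.790, so a root lies in (0, 1).
Newton–Raphson from ψ = 0.66:
  ψ = 0.660: g = -0.2997, g' = -0.972 → ψ = 0.352
  ψ = 0.352: g = -0.0436, g' = -0.759 → ψ = 0.294
Converged at ψ = 0.294.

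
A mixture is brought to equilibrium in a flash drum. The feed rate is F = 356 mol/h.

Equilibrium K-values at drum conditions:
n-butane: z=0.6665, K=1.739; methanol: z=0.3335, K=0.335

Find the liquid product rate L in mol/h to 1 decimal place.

L = 159.9 mol/h

Rachford–Rice: g(V/F) = Σ zᵢ(Kᵢ−1)/(1+V/F(Kᵢ−1)) = 0.
Check two-phase: ΣzᵢKᵢ = 1.2708 > 1 and Σzᵢ/Kᵢ = 1.3788 > 1, so g(0) = 0.2708 > 0 and g(1) = -0.3788 < 0.
Binary case is linear: z₁(K₁−1)(1+V/F(K₂−1)) + z₂(K₂−1)(1+V/F(K₁−1)) = 0
⇒ V/F = [z₁(K₁−1)+z₂(K₂−1)] / [−(K₁−1)(K₂−1)] = 0.27077/0.49144 = 0.5510
Then V = V/F·F = 0.5510·356 = 196.1 mol/h and L = F − V = 159.9 mol/h.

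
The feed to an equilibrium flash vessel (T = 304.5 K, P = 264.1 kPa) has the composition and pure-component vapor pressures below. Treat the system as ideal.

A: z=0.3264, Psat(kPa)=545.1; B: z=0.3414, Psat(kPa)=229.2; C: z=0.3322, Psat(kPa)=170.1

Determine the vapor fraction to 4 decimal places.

ψ = 0.6602

Raoult's law: Kᵢ = Pᵢˢᵃᵗ/P = Pᵢˢᵃᵗ/264.1.
  K_A = 545.1/264.1 = 2.063991, K_B = 229.2/264.1 = 0.867853, K_C = 170.1/264.1 = 0.644074
Newton–Raphson from ψ = 0.5:
  ψ = 0.5000: g = 0.03455, g' = -0.2266 → ψ = 0.6525
  ψ = 0.6525: g = 0.00160, g' = -0.2073 → ψ = 0.6602
Converged at ψ = 0.6602.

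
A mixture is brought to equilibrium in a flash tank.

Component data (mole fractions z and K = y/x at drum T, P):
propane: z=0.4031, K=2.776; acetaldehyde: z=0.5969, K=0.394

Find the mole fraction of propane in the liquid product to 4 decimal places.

x_propane = 0.2544

Binary case is linear: z₁(K₁−1)(1+β(K₂−1)) + z₂(K₂−1)(1+β(K₁−1)) = 0
⇒ β = [z₁(K₁−1)+z₂(K₂−1)] / [−(K₁−1)(K₂−1)] = 0.35418/1.07626 = 0.3291
Compositions from xᵢ = zᵢ/(1+β(Kᵢ−1)), yᵢ = Kᵢxᵢ:
  propane: x = 0.2544, y = 0.7062
  acetaldehyde: x = 0.7456, y = 0.2938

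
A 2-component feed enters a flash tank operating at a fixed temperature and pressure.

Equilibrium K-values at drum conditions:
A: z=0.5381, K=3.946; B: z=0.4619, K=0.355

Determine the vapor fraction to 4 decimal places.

ψ = 0.6775

Material balance + equilibrium reduce to Σ zᵢ(Kᵢ−1)/(1+ψ(Kᵢ−1)) = 0.
g(0) = ΣzᵢKᵢ − 1 = 1.2873 and g(1) = 1 − Σzᵢ/Kᵢ = -0.4375, so a root lies in (0, 1).
Newton–Raphson from ψ = 0.5:
  ψ = 0.5000: g = 0.20128, g' = -1.1823 → ψ = 0.6702
  ψ = 0.6702: g = 0.00813, g' = -1.1241 → ψ = 0.6775
Converged at ψ = 0.6775.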